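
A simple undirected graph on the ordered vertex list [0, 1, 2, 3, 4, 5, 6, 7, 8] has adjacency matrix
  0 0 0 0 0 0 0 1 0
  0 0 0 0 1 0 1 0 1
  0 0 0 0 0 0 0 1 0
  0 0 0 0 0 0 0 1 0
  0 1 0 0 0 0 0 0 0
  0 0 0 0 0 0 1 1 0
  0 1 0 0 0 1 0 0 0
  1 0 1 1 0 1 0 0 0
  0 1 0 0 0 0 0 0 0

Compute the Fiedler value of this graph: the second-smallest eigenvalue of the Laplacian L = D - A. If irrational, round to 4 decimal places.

0.1649

Reading degrees in the order [0, 1, 2, 3, 4, 5, 6, 7, 8] gives [1, 3, 1, 1, 1, 2, 2, 4, 1]; set D = diag(1, 3, 1, 1, 1, 2, 2, 4, 1) and form L = D - A. The smallest Laplacian eigenvalue is always 0. The next one, lambda_2 = 0.1649, measures how hard the graph is to disconnect: larger values mean better connectivity. The largest eigenvalue, 5.1019, is at most the vertex count 9.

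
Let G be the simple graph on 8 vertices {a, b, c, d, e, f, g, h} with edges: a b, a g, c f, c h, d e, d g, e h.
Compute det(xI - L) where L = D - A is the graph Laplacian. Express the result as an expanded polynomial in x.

x^8 - 14x^7 + 78x^6 - 220x^5 + 330x^4 - 252x^3 + 84x^2 - 8x

Each diagonal entry of L is the vertex degree and each off-diagonal entry is -1 where an edge is present, 0 otherwise; in the order [a, b, c, d, e, f, g, h] the diagonal is [2, 1, 2, 2, 2, 1, 2, 2]. L has integer entries, so p(x) = det(xI - L) has integer coefficients. Expanding the determinant yields x^8 - 14x^7 + 78x^6 - 220x^5 + 330x^4 - 252x^3 + 84x^2 - 8x. The constant term is 0 because L is singular (the all-ones vector lies in its kernel). By the matrix-tree theorem the graph has (1/8) * product of the nonzero eigenvalues = 1 spanning tree.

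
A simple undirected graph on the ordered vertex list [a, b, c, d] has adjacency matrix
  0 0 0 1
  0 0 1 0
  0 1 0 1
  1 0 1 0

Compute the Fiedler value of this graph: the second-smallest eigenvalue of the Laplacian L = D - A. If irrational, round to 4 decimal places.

With the vertex order [a, b, c, d], the degrees are [1, 1, 2, 2], giving D = diag(1, 1, 2, 2) and L = D - A. The smallest Laplacian eigenvalue is always 0. The next one, lambda_2 = 0.5858, measures how hard the graph is to disconnect: larger values mean better connectivity. There is one zero in the spectrum, matching the 1 component.

0.5858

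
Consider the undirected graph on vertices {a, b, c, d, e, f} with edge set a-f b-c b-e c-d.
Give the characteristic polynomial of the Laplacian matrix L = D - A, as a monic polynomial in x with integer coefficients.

Reading degrees in the order [a, b, c, d, e, f] gives [1, 2, 2, 1, 1, 1]; set D = diag(1, 2, 2, 1, 1, 1) and form L = D - A. Computing det(xI - L) by cofactor expansion (or equivalently via sum-over-permutations) gives x^6 - 8x^5 + 22x^4 - 24x^3 + 8x^2. The constant term is 0 because L is singular (the all-ones vector lies in its kernel). The eigenvalues sum to 8, which equals trace(L) = 2|E|.

x^6 - 8x^5 + 22x^4 - 24x^3 + 8x^2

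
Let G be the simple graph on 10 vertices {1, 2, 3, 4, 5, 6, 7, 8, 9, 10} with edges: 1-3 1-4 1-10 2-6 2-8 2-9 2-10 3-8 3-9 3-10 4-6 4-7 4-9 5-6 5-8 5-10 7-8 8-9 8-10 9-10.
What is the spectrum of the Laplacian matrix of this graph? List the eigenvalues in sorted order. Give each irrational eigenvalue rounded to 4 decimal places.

Reading degrees in the order [1, 2, 3, 4, 5, 6, 7, 8, 9, 10] gives [3, 4, 4, 4, 3, 3, 2, 6, 5, 6]; set D = diag(3, 4, 4, 4, 3, 3, 2, 6, 5, 6) and form L = D - A. The multiplicity of 0 as a Laplacian eigenvalue equals the number of connected components. By the matrix-tree theorem the graph has (1/10) * product of the nonzero eigenvalues = 22392 spanning trees.

[0, 1.7234, 2, 2.7639, 3.1755, 4.5318, 4.7062, 6.6427, 7.2205, 7.2361]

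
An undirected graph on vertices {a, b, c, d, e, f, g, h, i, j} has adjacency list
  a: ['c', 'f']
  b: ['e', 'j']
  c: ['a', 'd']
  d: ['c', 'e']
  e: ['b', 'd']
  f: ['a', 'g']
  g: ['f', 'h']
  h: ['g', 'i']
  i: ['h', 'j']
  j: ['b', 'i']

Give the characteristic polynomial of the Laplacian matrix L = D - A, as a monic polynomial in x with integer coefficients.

x^10 - 20x^9 + 170x^8 - 800x^7 + 2275x^6 - 4004x^5 + 4290x^4 - 2640x^3 + 825x^2 - 100x

With the vertex order [a, b, c, d, e, f, g, h, i, j], the degrees are [2, 2, 2, 2, 2, 2, 2, 2, 2, 2], giving D = diag(2, 2, 2, 2, 2, 2, 2, 2, 2, 2) and L = D - A. Computing det(xI - L) by cofactor expansion (or equivalently via sum-over-permutations) gives x^10 - 20x^9 + 170x^8 - 800x^7 + 2275x^6 - 4004x^5 + 4290x^4 - 2640x^3 + 825x^2 - 100x. The coefficient of x^9 equals -trace(L) = -20, matching the sum of degrees.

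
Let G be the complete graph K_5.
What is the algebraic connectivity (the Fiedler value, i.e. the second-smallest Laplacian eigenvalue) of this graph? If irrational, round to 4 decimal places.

5

The graph has 5 vertices and degree multiset [4, 4, 4, 4, 4]; D is the diagonal matrix of degrees and L = D - A. The sorted Laplacian eigenvalues are [0, 5, 5, 5, 5]; the algebraic connectivity is the second entry, 5. There is one zero in the spectrum, matching the 1 component.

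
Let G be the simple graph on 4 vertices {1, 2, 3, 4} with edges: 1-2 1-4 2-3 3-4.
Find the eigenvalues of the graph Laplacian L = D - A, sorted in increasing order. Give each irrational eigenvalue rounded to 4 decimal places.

Reading degrees in the order [1, 2, 3, 4] gives [2, 2, 2, 2]; set D = diag(2, 2, 2, 2) and form L = D - A. Diagonalising L (or applying a numerical eigensolver to the 4x4 matrix) gives the spectrum above. The single zero eigenvalue shows the graph is connected. The eigenvalues sum to 8, which equals trace(L) = 2|E|. There is one zero in the spectrum, matching the 1 component.

[0, 2, 2, 4]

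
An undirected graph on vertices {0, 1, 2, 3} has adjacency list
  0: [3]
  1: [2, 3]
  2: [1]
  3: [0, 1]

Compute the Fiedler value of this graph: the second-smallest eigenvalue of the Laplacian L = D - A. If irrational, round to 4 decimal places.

Reading degrees in the order [0, 1, 2, 3] gives [1, 2, 1, 2]; set D = diag(1, 2, 1, 2) and form L = D - A. Computing the eigenvalues of L and sorting gives [0, 0.5858, 2, 3.4142]. The Fiedler value lambda_2 = 0.5858 is strictly positive, so the graph is connected.

0.5858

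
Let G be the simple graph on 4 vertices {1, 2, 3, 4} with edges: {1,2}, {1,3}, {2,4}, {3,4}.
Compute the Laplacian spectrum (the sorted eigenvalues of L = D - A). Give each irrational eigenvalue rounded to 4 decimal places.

Each diagonal entry of L is the vertex degree and each off-diagonal entry is -1 where an edge is present, 0 otherwise; in the order [1, 2, 3, 4] the diagonal is [2, 2, 2, 2]. Diagonalising L (or applying a numerical eigensolver to the 4x4 matrix) gives the spectrum above. By the matrix-tree theorem the graph has (1/4) * product of the nonzero eigenvalues = 4 spanning trees. The largest eigenvalue, 4, is at most the vertex count 4.

[0, 2, 2, 4]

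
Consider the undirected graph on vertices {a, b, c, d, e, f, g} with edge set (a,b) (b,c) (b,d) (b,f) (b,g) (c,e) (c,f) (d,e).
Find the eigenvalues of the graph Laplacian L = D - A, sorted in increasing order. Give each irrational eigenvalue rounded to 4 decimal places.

[0, 0.8266, 1, 1.4741, 2.5994, 3.9584, 6.1415]

Each diagonal entry of L is the vertex degree and each off-diagonal entry is -1 where an edge is present, 0 otherwise; in the order [a, b, c, d, e, f, g] the diagonal is [1, 5, 3, 2, 2, 2, 1]. The multiplicity of 0 as a Laplacian eigenvalue equals the number of connected components. The single zero eigenvalue shows the graph is connected. The largest eigenvalue, 6.1415, is at most the vertex count 7.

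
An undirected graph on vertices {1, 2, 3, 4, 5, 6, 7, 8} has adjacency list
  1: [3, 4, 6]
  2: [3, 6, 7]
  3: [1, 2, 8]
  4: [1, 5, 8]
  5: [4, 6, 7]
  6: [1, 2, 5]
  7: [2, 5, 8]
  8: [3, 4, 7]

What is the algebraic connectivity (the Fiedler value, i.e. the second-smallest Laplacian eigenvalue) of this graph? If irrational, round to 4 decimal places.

2

Reading degrees in the order [1, 2, 3, 4, 5, 6, 7, 8] gives [3, 3, 3, 3, 3, 3, 3, 3]; set D = diag(3, 3, 3, 3, 3, 3, 3, 3) and form L = D - A. Computing the eigenvalues of L and sorting gives [0, 2, 2, 2, 4, 4, 4, 6]. The Fiedler value lambda_2 = 2 is strictly positive, so the graph is connected. The largest eigenvalue, 6, is at most the vertex count 8. By the matrix-tree theorem the graph has (1/8) * product of the nonzero eigenvalues = 384 spanning trees.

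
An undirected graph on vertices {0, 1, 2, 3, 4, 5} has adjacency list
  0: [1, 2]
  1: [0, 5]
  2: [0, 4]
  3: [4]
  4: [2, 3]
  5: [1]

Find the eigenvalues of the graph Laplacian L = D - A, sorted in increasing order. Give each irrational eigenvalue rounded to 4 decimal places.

[0, 0.2679, 1, 2, 3, 3.7321]

Reading degrees in the order [0, 1, 2, 3, 4, 5] gives [2, 2, 2, 1, 2, 1]; set D = diag(2, 2, 2, 1, 2, 1) and form L = D - A. Since every row of L sums to 0, the all-ones vector is in the kernel and 0 is an eigenvalue.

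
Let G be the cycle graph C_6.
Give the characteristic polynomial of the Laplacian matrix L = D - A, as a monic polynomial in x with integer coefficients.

x^6 - 12x^5 + 54x^4 - 112x^3 + 105x^2 - 36x

The graph has 6 vertices and degree multiset [2, 2, 2, 2, 2, 2]; D is the diagonal matrix of degrees and L = D - A. The eigenvalues of L are [0, 1, 1, 3, 3, 4]; the characteristic polynomial is the product of (x - lambda_i), which multiplies out to x^6 - 12x^5 + 54x^4 - 112x^3 + 105x^2 - 36x. Since p(0) = det(-L) = 0, x divides p(x). By the matrix-tree theorem the graph has (1/6) * product of the nonzero eigenvalues = 6 spanning trees.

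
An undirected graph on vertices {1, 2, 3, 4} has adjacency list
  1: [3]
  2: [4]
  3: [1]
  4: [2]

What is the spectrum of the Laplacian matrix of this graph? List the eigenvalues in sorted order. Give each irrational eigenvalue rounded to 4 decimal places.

[0, 0, 2, 2]

Reading degrees in the order [1, 2, 3, 4] gives [1, 1, 1, 1]; set D = diag(1, 1, 1, 1) and form L = D - A. Since every row of L sums to 0, the all-ones vector is in the kernel and 0 is an eigenvalue. The 2 zero eigenvalues correspond to the 2 connected components. The largest eigenvalue, 2, is at most the vertex count 4.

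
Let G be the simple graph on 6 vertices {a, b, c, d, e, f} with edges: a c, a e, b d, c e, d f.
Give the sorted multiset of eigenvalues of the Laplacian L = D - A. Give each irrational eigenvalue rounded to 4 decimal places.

[0, 0, 1, 3, 3, 3]

With the vertex order [a, b, c, d, e, f], the degrees are [2, 1, 2, 2, 2, 1], giving D = diag(2, 1, 2, 2, 2, 1) and L = D - A. Since every row of L sums to 0, the all-ones vector is in the kernel and 0 is an eigenvalue. The 2 zero eigenvalues correspond to the 2 connected components. There are 2 zeros in the spectrum, matching the 2 components.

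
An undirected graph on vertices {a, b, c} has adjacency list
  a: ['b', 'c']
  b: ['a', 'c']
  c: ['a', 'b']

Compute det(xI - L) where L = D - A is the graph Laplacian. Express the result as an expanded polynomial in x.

x^3 - 6x^2 + 9x

Reading degrees in the order [a, b, c] gives [2, 2, 2]; set D = diag(2, 2, 2) and form L = D - A. L has integer entries, so p(x) = det(xI - L) has integer coefficients. Expanding the determinant yields x^3 - 6x^2 + 9x. The coefficient of x^2 equals -trace(L) = -6, matching the sum of degrees. By the matrix-tree theorem the graph has (1/3) * product of the nonzero eigenvalues = 3 spanning trees.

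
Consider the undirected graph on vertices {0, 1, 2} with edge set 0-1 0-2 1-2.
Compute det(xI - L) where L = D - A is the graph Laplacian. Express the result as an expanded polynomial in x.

With the vertex order [0, 1, 2], the degrees are [2, 2, 2], giving D = diag(2, 2, 2) and L = D - A. The eigenvalues of L are [0, 3, 3]; the characteristic polynomial is the product of (x - lambda_i), which multiplies out to x^3 - 6x^2 + 9x. The constant term is 0 because L is singular (the all-ones vector lies in its kernel).

x^3 - 6x^2 + 9x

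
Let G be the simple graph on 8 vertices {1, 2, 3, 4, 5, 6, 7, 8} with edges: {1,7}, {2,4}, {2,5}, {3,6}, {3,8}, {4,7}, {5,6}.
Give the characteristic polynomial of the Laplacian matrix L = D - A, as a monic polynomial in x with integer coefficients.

x^8 - 14x^7 + 78x^6 - 220x^5 + 330x^4 - 252x^3 + 84x^2 - 8x

With the vertex order [1, 2, 3, 4, 5, 6, 7, 8], the degrees are [1, 2, 2, 2, 2, 2, 2, 1], giving D = diag(1, 2, 2, 2, 2, 2, 2, 1) and L = D - A. Computing det(xI - L) by cofactor expansion (or equivalently via sum-over-permutations) gives x^8 - 14x^7 + 78x^6 - 220x^5 + 330x^4 - 252x^3 + 84x^2 - 8x. The constant term is 0 because L is singular (the all-ones vector lies in its kernel). By the matrix-tree theorem the graph has (1/8) * product of the nonzero eigenvalues = 1 spanning tree. There is one zero in the spectrum, matching the 1 component.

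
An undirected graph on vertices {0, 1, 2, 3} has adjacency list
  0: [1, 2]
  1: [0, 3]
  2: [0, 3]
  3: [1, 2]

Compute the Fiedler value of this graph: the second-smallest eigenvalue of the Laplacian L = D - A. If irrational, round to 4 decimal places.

2

Reading degrees in the order [0, 1, 2, 3] gives [2, 2, 2, 2]; set D = diag(2, 2, 2, 2) and form L = D - A. The sorted Laplacian eigenvalues are [0, 2, 2, 4]; the algebraic connectivity is the second entry, 2. The eigenvalues sum to 8, which equals trace(L) = 2|E|. The largest eigenvalue, 4, is at most the vertex count 4.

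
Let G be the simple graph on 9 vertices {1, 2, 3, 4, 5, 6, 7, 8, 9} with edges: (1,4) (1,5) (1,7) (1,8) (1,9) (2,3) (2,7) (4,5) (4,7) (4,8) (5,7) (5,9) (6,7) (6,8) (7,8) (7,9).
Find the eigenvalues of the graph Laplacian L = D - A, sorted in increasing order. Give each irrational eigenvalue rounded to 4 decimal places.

[0, 0.4428, 1.7312, 2.5330, 3.1353, 4.4659, 5.5494, 6.1183, 8.0242]

Reading degrees in the order [1, 2, 3, 4, 5, 6, 7, 8, 9] gives [5, 2, 1, 4, 4, 2, 7, 4, 3]; set D = diag(5, 2, 1, 4, 4, 2, 7, 4, 3) and form L = D - A. The multiplicity of 0 as a Laplacian eigenvalue equals the number of connected components. The single zero eigenvalue shows the graph is connected.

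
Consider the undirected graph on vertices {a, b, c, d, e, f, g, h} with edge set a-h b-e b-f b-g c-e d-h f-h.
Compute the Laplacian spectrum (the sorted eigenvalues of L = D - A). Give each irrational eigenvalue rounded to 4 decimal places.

With the vertex order [a, b, c, d, e, f, g, h], the degrees are [1, 3, 1, 1, 2, 2, 1, 3], giving D = diag(1, 3, 1, 1, 2, 2, 1, 3) and L = D - A. The multiplicity of 0 as a Laplacian eigenvalue equals the number of connected components. The largest eigenvalue, 4.4763, is at most the vertex count 8. By the matrix-tree theorem the graph has (1/8) * product of the nonzero eigenvalues = 1 spanning tree.

[0, 0.2137, 0.6177, 1, 1.4977, 2.3537, 3.8408, 4.4763]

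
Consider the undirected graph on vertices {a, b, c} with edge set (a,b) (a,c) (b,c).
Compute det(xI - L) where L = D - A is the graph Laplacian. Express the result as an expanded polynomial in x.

x^3 - 6x^2 + 9x

With the vertex order [a, b, c], the degrees are [2, 2, 2], giving D = diag(2, 2, 2) and L = D - A. Computing det(xI - L) by cofactor expansion (or equivalently via sum-over-permutations) gives x^3 - 6x^2 + 9x. Since p(0) = det(-L) = 0, x divides p(x). The largest eigenvalue, 3, is at most the vertex count 3. The eigenvalues sum to 6, which equals trace(L) = 2|E|.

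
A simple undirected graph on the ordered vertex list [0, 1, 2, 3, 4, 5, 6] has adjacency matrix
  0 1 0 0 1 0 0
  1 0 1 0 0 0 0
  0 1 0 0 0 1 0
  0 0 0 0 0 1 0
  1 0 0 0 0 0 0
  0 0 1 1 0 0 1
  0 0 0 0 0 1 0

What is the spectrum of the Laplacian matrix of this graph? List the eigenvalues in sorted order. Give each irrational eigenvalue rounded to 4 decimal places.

Each diagonal entry of L is the vertex degree and each off-diagonal entry is -1 where an edge is present, 0 otherwise; in the order [0, 1, 2, 3, 4, 5, 6] the diagonal is [2, 2, 2, 1, 1, 3, 1]. L is symmetric positive semidefinite, so every eigenvalue is real and nonnegative. By the matrix-tree theorem the graph has (1/7) * product of the nonzero eigenvalues = 1 spanning tree.

[0, 0.2254, 1, 1, 2.1859, 3.3604, 4.2283]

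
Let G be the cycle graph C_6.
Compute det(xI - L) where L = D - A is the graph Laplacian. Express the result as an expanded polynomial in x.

The graph has 6 vertices and degree multiset [2, 2, 2, 2, 2, 2]; D is the diagonal matrix of degrees and L = D - A. Computing det(xI - L) by cofactor expansion (or equivalently via sum-over-permutations) gives x^6 - 12x^5 + 54x^4 - 112x^3 + 105x^2 - 36x. The constant term is 0 because L is singular (the all-ones vector lies in its kernel). The eigenvalues sum to 12, which equals trace(L) = 2|E|.

x^6 - 12x^5 + 54x^4 - 112x^3 + 105x^2 - 36x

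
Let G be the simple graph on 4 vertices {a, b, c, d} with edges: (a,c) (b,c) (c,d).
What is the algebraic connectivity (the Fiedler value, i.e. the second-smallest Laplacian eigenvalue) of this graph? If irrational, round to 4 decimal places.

Each diagonal entry of L is the vertex degree and each off-diagonal entry is -1 where an edge is present, 0 otherwise; in the order [a, b, c, d] the diagonal is [1, 1, 3, 1]. Computing the eigenvalues of L and sorting gives [0, 1, 1, 4]. The Fiedler value lambda_2 = 1 is strictly positive, so the graph is connected. By the matrix-tree theorem the graph has (1/4) * product of the nonzero eigenvalues = 1 spanning tree.

1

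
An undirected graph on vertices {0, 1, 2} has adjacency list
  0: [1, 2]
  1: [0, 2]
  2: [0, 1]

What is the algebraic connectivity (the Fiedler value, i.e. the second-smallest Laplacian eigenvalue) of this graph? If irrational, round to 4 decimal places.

With the vertex order [0, 1, 2], the degrees are [2, 2, 2], giving D = diag(2, 2, 2) and L = D - A. The sorted Laplacian eigenvalues are [0, 3, 3]; the algebraic connectivity is the second entry, 3. The eigenvalues sum to 6, which equals trace(L) = 2|E|. There is one zero in the spectrum, matching the 1 component.

3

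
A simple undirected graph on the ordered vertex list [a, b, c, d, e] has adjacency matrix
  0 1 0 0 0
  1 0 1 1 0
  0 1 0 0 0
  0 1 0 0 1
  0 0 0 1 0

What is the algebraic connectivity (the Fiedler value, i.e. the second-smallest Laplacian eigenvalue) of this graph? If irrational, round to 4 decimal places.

With the vertex order [a, b, c, d, e], the degrees are [1, 3, 1, 2, 1], giving D = diag(1, 3, 1, 2, 1) and L = D - A. Computing the eigenvalues of L and sorting gives [0, 0.5188, 1, 2.3111, 4.1701]. The Fiedler value lambda_2 = 0.5188 is strictly positive, so the graph is connected. By the matrix-tree theorem the graph has (1/5) * product of the nonzero eigenvalues = 1 spanning tree. There is one zero in the spectrum, matching the 1 component.

0.5188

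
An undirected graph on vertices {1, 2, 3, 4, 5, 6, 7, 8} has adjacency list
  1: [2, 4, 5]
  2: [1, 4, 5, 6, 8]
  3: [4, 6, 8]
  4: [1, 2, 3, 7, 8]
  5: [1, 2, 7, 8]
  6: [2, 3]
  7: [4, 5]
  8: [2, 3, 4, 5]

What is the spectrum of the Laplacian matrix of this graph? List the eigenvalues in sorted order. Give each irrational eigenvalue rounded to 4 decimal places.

[0, 1.3792, 2.2722, 2.8122, 3.8458, 4.8337, 6.0952, 6.7616]

Reading degrees in the order [1, 2, 3, 4, 5, 6, 7, 8] gives [3, 5, 3, 5, 4, 2, 2, 4]; set D = diag(3, 5, 3, 5, 4, 2, 2, 4) and form L = D - A. Diagonalising L (or applying a numerical eigensolver to the 8x8 matrix) gives the spectrum above. The largest eigenvalue, 6.7616, is at most the vertex count 8.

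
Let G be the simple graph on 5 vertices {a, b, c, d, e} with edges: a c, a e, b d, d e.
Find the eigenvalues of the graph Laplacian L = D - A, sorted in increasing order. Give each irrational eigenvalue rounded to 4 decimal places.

With the vertex order [a, b, c, d, e], the degrees are [2, 1, 1, 2, 2], giving D = diag(2, 1, 1, 2, 2) and L = D - A. Diagonalising L (or applying a numerical eigensolver to the 5x5 matrix) gives the spectrum above.

[0, 0.3820, 1.3820, 2.6180, 3.6180]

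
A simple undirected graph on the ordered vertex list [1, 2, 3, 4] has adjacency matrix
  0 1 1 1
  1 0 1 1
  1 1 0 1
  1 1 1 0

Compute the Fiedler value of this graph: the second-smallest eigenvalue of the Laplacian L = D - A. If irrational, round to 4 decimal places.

Reading degrees in the order [1, 2, 3, 4] gives [3, 3, 3, 3]; set D = diag(3, 3, 3, 3) and form L = D - A. Computing the eigenvalues of L and sorting gives [0, 4, 4, 4]. The Fiedler value lambda_2 = 4 is strictly positive, so the graph is connected. There is one zero in the spectrum, matching the 1 component. The largest eigenvalue, 4, is at most the vertex count 4.

4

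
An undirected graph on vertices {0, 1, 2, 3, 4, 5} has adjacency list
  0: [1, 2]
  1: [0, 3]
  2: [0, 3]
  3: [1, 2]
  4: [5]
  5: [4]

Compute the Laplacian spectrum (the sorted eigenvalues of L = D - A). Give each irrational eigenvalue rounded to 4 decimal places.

Each diagonal entry of L is the vertex degree and each off-diagonal entry is -1 where an edge is present, 0 otherwise; in the order [0, 1, 2, 3, 4, 5] the diagonal is [2, 2, 2, 2, 1, 1]. L is symmetric positive semidefinite, so every eigenvalue is real and nonnegative. The 2 zero eigenvalues correspond to the 2 connected components. There are 2 zeros in the spectrum, matching the 2 components.

[0, 0, 2, 2, 2, 4]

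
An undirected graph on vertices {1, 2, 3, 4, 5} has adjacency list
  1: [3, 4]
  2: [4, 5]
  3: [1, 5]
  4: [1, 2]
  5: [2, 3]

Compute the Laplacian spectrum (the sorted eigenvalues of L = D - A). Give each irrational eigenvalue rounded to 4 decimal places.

[0, 1.3820, 1.3820, 3.6180, 3.6180]

Each diagonal entry of L is the vertex degree and each off-diagonal entry is -1 where an edge is present, 0 otherwise; in the order [1, 2, 3, 4, 5] the diagonal is [2, 2, 2, 2, 2]. Diagonalising L (or applying a numerical eigensolver to the 5x5 matrix) gives the spectrum above. There is one zero in the spectrum, matching the 1 component. The eigenvalues sum to 10, which equals trace(L) = 2|E|.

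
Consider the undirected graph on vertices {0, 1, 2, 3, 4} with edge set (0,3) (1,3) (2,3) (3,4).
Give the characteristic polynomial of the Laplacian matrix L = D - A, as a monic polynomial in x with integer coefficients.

x^5 - 8x^4 + 18x^3 - 16x^2 + 5x

Reading degrees in the order [0, 1, 2, 3, 4] gives [1, 1, 1, 4, 1]; set D = diag(1, 1, 1, 4, 1) and form L = D - A. The eigenvalues of L are [0, 1, 1, 1, 5]; the characteristic polynomial is the product of (x - lambda_i), which multiplies out to x^5 - 8x^4 + 18x^3 - 16x^2 + 5x. The constant term is 0 because L is singular (the all-ones vector lies in its kernel).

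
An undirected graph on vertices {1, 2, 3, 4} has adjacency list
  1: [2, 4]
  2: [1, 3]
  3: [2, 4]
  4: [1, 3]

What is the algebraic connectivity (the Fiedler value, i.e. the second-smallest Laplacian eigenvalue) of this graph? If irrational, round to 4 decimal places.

Reading degrees in the order [1, 2, 3, 4] gives [2, 2, 2, 2]; set D = diag(2, 2, 2, 2) and form L = D - A. The sorted Laplacian eigenvalues are [0, 2, 2, 4]; the algebraic connectivity is the second entry, 2.

2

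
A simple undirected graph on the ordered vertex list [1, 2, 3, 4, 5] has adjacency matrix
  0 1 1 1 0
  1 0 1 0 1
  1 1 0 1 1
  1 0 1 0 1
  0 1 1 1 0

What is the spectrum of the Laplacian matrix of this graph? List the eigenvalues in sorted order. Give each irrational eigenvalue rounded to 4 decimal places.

[0, 3, 3, 5, 5]

With the vertex order [1, 2, 3, 4, 5], the degrees are [3, 3, 4, 3, 3], giving D = diag(3, 3, 4, 3, 3) and L = D - A. Since every row of L sums to 0, the all-ones vector is in the kernel and 0 is an eigenvalue. By the matrix-tree theorem the graph has (1/5) * product of the nonzero eigenvalues = 45 spanning trees. The largest eigenvalue, 5, is at most the vertex count 5.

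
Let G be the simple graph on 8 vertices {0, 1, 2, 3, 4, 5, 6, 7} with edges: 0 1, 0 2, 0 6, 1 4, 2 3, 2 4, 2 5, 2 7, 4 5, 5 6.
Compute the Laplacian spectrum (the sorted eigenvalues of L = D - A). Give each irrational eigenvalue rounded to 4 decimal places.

[0, 0.7715, 1, 1.5858, 2.2226, 3.6980, 4.4142, 6.3079]

Each diagonal entry of L is the vertex degree and each off-diagonal entry is -1 where an edge is present, 0 otherwise; in the order [0, 1, 2, 3, 4, 5, 6, 7] the diagonal is [3, 2, 5, 1, 3, 3, 2, 1]. Since every row of L sums to 0, the all-ones vector is in the kernel and 0 is an eigenvalue. The eigenvalues sum to 20, which equals trace(L) = 2|E|.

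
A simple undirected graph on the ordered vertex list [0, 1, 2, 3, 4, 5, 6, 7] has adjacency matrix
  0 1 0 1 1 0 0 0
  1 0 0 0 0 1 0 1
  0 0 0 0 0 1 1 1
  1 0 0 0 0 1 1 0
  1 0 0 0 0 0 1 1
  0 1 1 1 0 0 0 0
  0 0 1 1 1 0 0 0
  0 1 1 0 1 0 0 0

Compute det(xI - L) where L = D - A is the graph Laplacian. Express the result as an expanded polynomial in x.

x^8 - 24x^7 + 240x^6 - 1296x^5 + 4080x^4 - 7488x^3 + 7424x^2 - 3072x

Each diagonal entry of L is the vertex degree and each off-diagonal entry is -1 where an edge is present, 0 otherwise; in the order [0, 1, 2, 3, 4, 5, 6, 7] the diagonal is [3, 3, 3, 3, 3, 3, 3, 3]. L has integer entries, so p(x) = det(xI - L) has integer coefficients. Expanding the determinant yields x^8 - 24x^7 + 240x^6 - 1296x^5 + 4080x^4 - 7488x^3 + 7424x^2 - 3072x. The constant term is 0 because L is singular (the all-ones vector lies in its kernel).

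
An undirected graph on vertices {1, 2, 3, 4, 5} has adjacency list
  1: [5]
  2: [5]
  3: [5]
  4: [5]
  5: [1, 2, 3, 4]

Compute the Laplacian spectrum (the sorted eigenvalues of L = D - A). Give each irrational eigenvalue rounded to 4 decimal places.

[0, 1, 1, 1, 5]

Each diagonal entry of L is the vertex degree and each off-diagonal entry is -1 where an edge is present, 0 otherwise; in the order [1, 2, 3, 4, 5] the diagonal is [1, 1, 1, 1, 4]. Diagonalising L (or applying a numerical eigensolver to the 5x5 matrix) gives the spectrum above. The single zero eigenvalue shows the graph is connected. By the matrix-tree theorem the graph has (1/5) * product of the nonzero eigenvalues = 1 spanning tree.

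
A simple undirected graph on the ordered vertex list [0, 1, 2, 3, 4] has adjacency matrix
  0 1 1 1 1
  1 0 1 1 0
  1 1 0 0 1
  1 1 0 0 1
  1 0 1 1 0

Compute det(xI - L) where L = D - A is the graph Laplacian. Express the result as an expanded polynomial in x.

Each diagonal entry of L is the vertex degree and each off-diagonal entry is -1 where an edge is present, 0 otherwise; in the order [0, 1, 2, 3, 4] the diagonal is [4, 3, 3, 3, 3]. Computing det(xI - L) by cofactor expansion (or equivalently via sum-over-permutations) gives x^5 - 16x^4 + 94x^3 - 240x^2 + 225x. Since p(0) = det(-L) = 0, x divides p(x). There is one zero in the spectrum, matching the 1 component. By the matrix-tree theorem the graph has (1/5) * product of the nonzero eigenvalues = 45 spanning trees.

x^5 - 16x^4 + 94x^3 - 240x^2 + 225x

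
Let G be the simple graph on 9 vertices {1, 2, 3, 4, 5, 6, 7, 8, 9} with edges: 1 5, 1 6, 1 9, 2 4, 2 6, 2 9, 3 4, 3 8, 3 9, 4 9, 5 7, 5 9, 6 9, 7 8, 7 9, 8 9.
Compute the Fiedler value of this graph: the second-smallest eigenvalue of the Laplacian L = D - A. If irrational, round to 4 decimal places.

Each diagonal entry of L is the vertex degree and each off-diagonal entry is -1 where an edge is present, 0 otherwise; in the order [1, 2, 3, 4, 5, 6, 7, 8, 9] the diagonal is [3, 3, 3, 3, 3, 3, 3, 3, 8]. Computing the eigenvalues of L and sorting gives [0, 1.5858, 1.5858, 3, 3, 4.4142, 4.4142, 5, 9]. The Fiedler value lambda_2 = 1.5858 is strictly positive, so the graph is connected. There is one zero in the spectrum, matching the 1 component. The eigenvalues sum to 32, which equals trace(L) = 2|E|.

1.5858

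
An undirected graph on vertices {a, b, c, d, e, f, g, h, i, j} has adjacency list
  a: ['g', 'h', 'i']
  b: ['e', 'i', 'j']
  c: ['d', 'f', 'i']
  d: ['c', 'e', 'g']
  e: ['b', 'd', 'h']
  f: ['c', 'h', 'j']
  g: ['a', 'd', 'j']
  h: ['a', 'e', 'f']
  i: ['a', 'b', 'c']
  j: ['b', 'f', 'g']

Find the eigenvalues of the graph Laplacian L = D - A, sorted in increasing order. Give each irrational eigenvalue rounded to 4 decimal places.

[0, 2, 2, 2, 2, 2, 5, 5, 5, 5]

Reading degrees in the order [a, b, c, d, e, f, g, h, i, j] gives [3, 3, 3, 3, 3, 3, 3, 3, 3, 3]; set D = diag(3, 3, 3, 3, 3, 3, 3, 3, 3, 3) and form L = D - A. Since every row of L sums to 0, the all-ones vector is in the kernel and 0 is an eigenvalue. The single zero eigenvalue shows the graph is connected. By the matrix-tree theorem the graph has (1/10) * product of the nonzero eigenvalues = 2000 spanning trees. The largest eigenvalue, 5, is at most the vertex count 10.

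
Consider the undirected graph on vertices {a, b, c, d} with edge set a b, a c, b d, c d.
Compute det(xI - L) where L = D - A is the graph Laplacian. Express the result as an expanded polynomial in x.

With the vertex order [a, b, c, d], the degrees are [2, 2, 2, 2], giving D = diag(2, 2, 2, 2) and L = D - A. L has integer entries, so p(x) = det(xI - L) has integer coefficients. Expanding the determinant yields x^4 - 8x^3 + 20x^2 - 16x. The constant term is 0 because L is singular (the all-ones vector lies in its kernel).

x^4 - 8x^3 + 20x^2 - 16x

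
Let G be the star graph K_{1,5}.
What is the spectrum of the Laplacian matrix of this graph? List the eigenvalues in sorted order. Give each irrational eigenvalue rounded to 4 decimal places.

The graph has 6 vertices and degree multiset [5, 1, 1, 1, 1, 1]; D is the diagonal matrix of degrees and L = D - A. The multiplicity of 0 as a Laplacian eigenvalue equals the number of connected components. There is one zero in the spectrum, matching the 1 component.

[0, 1, 1, 1, 1, 6]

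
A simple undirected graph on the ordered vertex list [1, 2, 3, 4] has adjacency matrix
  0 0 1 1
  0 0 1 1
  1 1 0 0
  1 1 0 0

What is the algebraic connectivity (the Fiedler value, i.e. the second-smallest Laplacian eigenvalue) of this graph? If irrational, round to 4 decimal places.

2

Reading degrees in the order [1, 2, 3, 4] gives [2, 2, 2, 2]; set D = diag(2, 2, 2, 2) and form L = D - A. The sorted Laplacian eigenvalues are [0, 2, 2, 4]; the algebraic connectivity is the second entry, 2. By the matrix-tree theorem the graph has (1/4) * product of the nonzero eigenvalues = 4 spanning trees.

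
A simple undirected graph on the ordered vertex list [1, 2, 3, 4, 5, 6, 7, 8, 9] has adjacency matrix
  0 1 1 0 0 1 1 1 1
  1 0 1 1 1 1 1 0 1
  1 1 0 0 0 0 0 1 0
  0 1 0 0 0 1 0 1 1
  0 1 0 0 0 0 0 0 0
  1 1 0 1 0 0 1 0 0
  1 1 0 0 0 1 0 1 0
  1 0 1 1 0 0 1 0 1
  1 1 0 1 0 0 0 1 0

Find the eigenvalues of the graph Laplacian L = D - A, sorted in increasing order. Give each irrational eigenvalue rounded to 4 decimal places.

[0, 0.9747, 2.7896, 3.2797, 4.2182, 5.0497, 6.1436, 7.1982, 8.3464]

Each diagonal entry of L is the vertex degree and each off-diagonal entry is -1 where an edge is present, 0 otherwise; in the order [1, 2, 3, 4, 5, 6, 7, 8, 9] the diagonal is [6, 7, 3, 4, 1, 4, 4, 5, 4]. Diagonalising L (or applying a numerical eigensolver to the 9x9 matrix) gives the spectrum above. The single zero eigenvalue shows the graph is connected. The eigenvalues sum to 38, which equals trace(L) = 2|E|.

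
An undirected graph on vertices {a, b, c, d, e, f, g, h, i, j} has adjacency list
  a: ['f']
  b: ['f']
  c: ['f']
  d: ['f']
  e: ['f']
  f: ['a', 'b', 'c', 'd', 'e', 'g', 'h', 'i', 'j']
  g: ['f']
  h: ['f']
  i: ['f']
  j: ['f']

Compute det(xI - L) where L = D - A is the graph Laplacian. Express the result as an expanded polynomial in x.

Reading degrees in the order [a, b, c, d, e, f, g, h, i, j] gives [1, 1, 1, 1, 1, 9, 1, 1, 1, 1]; set D = diag(1, 1, 1, 1, 1, 9, 1, 1, 1, 1) and form L = D - A. The eigenvalues of L are [0, 1, 1, 1, 1, 1, 1, 1, 1, 10]; the characteristic polynomial is the product of (x - lambda_i), which multiplies out to x^10 - 18x^9 + 108x^8 - 336x^7 + 630x^6 - 756x^5 + 588x^4 - 288x^3 + 81x^2 - 10x. Since p(0) = det(-L) = 0, x divides p(x). By the matrix-tree theorem the graph has (1/10) * product of the nonzero eigenvalues = 1 spanning tree.

x^10 - 18x^9 + 108x^8 - 336x^7 + 630x^6 - 756x^5 + 588x^4 - 288x^3 + 81x^2 - 10x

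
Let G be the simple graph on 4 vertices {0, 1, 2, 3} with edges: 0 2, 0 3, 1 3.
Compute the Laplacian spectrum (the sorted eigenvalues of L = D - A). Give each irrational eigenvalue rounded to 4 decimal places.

[0, 0.5858, 2, 3.4142]

Reading degrees in the order [0, 1, 2, 3] gives [2, 1, 1, 2]; set D = diag(2, 1, 1, 2) and form L = D - A. The multiplicity of 0 as a Laplacian eigenvalue equals the number of connected components. The single zero eigenvalue shows the graph is connected. There is one zero in the spectrum, matching the 1 component.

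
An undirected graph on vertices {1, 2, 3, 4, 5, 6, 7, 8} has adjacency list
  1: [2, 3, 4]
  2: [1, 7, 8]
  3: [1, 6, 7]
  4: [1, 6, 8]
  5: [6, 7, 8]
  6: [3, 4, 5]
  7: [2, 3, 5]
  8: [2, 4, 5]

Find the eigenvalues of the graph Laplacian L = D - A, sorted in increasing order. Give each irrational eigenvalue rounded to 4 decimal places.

[0, 2, 2, 2, 4, 4, 4, 6]

Each diagonal entry of L is the vertex degree and each off-diagonal entry is -1 where an edge is present, 0 otherwise; in the order [1, 2, 3, 4, 5, 6, 7, 8] the diagonal is [3, 3, 3, 3, 3, 3, 3, 3]. L is symmetric positive semidefinite, so every eigenvalue is real and nonnegative. By the matrix-tree theorem the graph has (1/8) * product of the nonzero eigenvalues = 384 spanning trees.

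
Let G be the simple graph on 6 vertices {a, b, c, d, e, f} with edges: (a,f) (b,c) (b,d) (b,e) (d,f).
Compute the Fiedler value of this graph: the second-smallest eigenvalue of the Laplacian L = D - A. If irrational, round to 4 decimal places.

With the vertex order [a, b, c, d, e, f], the degrees are [1, 3, 1, 2, 1, 2], giving D = diag(1, 3, 1, 2, 1, 2) and L = D - A. Computing the eigenvalues of L and sorting gives [0, 0.3249, 1, 1.4608, 3, 4.2143]. The Fiedler value lambda_2 = 0.3249 is strictly positive, so the graph is connected. The eigenvalues sum to 10, which equals trace(L) = 2|E|.

0.3249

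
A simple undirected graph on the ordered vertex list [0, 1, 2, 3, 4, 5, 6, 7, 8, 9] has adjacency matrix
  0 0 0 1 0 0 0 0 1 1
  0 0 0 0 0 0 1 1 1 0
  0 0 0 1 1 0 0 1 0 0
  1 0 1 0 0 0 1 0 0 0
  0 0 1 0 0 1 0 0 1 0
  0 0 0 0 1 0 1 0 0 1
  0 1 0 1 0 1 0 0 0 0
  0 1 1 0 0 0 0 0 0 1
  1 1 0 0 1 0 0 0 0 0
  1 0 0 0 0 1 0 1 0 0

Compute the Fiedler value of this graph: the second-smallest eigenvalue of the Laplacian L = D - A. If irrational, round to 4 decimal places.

With the vertex order [0, 1, 2, 3, 4, 5, 6, 7, 8, 9], the degrees are [3, 3, 3, 3, 3, 3, 3, 3, 3, 3], giving D = diag(3, 3, 3, 3, 3, 3, 3, 3, 3, 3) and L = D - A. The sorted Laplacian eigenvalues are [0, 2, 2, 2, 2, 2, 5, 5, 5, 5]; the algebraic connectivity is the second entry, 2. The eigenvalues sum to 30, which equals trace(L) = 2|E|.

2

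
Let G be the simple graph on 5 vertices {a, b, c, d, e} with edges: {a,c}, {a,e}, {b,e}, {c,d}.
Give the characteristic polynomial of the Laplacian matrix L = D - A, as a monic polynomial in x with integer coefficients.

Each diagonal entry of L is the vertex degree and each off-diagonal entry is -1 where an edge is present, 0 otherwise; in the order [a, b, c, d, e] the diagonal is [2, 1, 2, 1, 2]. Computing det(xI - L) by cofactor expansion (or equivalently via sum-over-permutations) gives x^5 - 8x^4 + 21x^3 - 20x^2 + 5x. The constant term is 0 because L is singular (the all-ones vector lies in its kernel). By the matrix-tree theorem the graph has (1/5) * product of the nonzero eigenvalues = 1 spanning tree.

x^5 - 8x^4 + 21x^3 - 20x^2 + 5x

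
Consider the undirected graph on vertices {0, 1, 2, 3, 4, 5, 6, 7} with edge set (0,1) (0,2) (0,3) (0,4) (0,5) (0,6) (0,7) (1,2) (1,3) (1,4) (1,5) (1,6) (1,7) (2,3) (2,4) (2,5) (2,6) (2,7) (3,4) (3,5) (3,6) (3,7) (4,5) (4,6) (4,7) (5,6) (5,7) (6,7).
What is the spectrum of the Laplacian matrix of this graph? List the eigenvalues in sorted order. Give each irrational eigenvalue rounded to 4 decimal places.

[0, 8, 8, 8, 8, 8, 8, 8]

With the vertex order [0, 1, 2, 3, 4, 5, 6, 7], the degrees are [7, 7, 7, 7, 7, 7, 7, 7], giving D = diag(7, 7, 7, 7, 7, 7, 7, 7) and L = D - A. L is symmetric positive semidefinite, so every eigenvalue is real and nonnegative. The single zero eigenvalue shows the graph is connected. There is one zero in the spectrum, matching the 1 component.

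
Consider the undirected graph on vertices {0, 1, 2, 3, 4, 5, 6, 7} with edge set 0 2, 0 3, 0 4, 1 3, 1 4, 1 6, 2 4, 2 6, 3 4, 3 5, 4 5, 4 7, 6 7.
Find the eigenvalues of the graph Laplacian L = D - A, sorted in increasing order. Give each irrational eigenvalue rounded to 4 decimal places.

With the vertex order [0, 1, 2, 3, 4, 5, 6, 7], the degrees are [3, 3, 3, 4, 6, 2, 3, 2], giving D = diag(3, 3, 3, 4, 6, 2, 3, 2) and L = D - A. The multiplicity of 0 as a Laplacian eigenvalue equals the number of connected components. The single zero eigenvalue shows the graph is connected. There is one zero in the spectrum, matching the 1 component.

[0, 1.3623, 2, 2.5305, 3.0876, 4.5496, 5.2974, 7.1726]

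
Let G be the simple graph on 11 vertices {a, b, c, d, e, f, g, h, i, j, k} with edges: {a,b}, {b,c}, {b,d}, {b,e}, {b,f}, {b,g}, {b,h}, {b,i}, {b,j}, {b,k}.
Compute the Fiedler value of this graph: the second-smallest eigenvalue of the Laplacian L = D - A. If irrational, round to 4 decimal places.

1

Each diagonal entry of L is the vertex degree and each off-diagonal entry is -1 where an edge is present, 0 otherwise; in the order [a, b, c, d, e, f, g, h, i, j, k] the diagonal is [1, 10, 1, 1, 1, 1, 1, 1, 1, 1, 1]. The sorted Laplacian eigenvalues are [0, 1, 1, 1, 1, 1, 1, 1, 1, 1, 11]; the algebraic connectivity is the second entry, 1. The eigenvalues sum to 20, which equals trace(L) = 2|E|. The largest eigenvalue, 11, is at most the vertex count 11.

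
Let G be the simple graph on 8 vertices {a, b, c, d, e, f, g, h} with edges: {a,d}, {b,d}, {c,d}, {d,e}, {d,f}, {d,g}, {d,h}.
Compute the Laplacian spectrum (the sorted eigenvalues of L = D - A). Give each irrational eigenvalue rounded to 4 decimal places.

[0, 1, 1, 1, 1, 1, 1, 8]

With the vertex order [a, b, c, d, e, f, g, h], the degrees are [1, 1, 1, 7, 1, 1, 1, 1], giving D = diag(1, 1, 1, 7, 1, 1, 1, 1) and L = D - A. Diagonalising L (or applying a numerical eigensolver to the 8x8 matrix) gives the spectrum above. The single zero eigenvalue shows the graph is connected. By the matrix-tree theorem the graph has (1/8) * product of the nonzero eigenvalues = 1 spanning tree. There is one zero in the spectrum, matching the 1 component.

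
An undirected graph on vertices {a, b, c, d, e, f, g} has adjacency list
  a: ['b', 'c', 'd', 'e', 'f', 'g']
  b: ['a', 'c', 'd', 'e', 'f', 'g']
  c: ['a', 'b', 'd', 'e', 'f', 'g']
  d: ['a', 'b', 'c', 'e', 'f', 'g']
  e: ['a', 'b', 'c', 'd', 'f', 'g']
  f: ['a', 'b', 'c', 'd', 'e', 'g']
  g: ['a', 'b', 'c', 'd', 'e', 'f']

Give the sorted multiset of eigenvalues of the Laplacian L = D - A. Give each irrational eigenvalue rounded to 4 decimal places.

[0, 7, 7, 7, 7, 7, 7]

Reading degrees in the order [a, b, c, d, e, f, g] gives [6, 6, 6, 6, 6, 6, 6]; set D = diag(6, 6, 6, 6, 6, 6, 6) and form L = D - A. Since every row of L sums to 0, the all-ones vector is in the kernel and 0 is an eigenvalue. There is one zero in the spectrum, matching the 1 component.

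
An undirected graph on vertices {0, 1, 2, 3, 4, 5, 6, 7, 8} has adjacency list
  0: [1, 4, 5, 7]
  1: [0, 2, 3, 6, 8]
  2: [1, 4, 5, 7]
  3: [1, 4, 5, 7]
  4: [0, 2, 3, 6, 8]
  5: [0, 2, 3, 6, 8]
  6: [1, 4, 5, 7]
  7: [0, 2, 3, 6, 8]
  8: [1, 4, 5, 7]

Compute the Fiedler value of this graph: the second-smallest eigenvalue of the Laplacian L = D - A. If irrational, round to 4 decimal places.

With the vertex order [0, 1, 2, 3, 4, 5, 6, 7, 8], the degrees are [4, 5, 4, 4, 5, 5, 4, 5, 4], giving D = diag(4, 5, 4, 4, 5, 5, 4, 5, 4) and L = D - A. The sorted Laplacian eigenvalues are [0, 4, 4, 4, 4, 5, 5, 5, 9]; the algebraic connectivity is the second entry, 4. The largest eigenvalue, 9, is at most the vertex count 9.

4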